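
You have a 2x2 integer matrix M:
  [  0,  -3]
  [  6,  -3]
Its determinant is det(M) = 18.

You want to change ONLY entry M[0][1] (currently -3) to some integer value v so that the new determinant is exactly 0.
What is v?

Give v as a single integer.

Answer: 0

Derivation:
det is linear in entry M[0][1]: det = old_det + (v - -3) * C_01
Cofactor C_01 = -6
Want det = 0: 18 + (v - -3) * -6 = 0
  (v - -3) = -18 / -6 = 3
  v = -3 + (3) = 0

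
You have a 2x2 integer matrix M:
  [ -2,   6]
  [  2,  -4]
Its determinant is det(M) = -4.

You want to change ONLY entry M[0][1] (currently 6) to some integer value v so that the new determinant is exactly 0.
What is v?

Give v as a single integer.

det is linear in entry M[0][1]: det = old_det + (v - 6) * C_01
Cofactor C_01 = -2
Want det = 0: -4 + (v - 6) * -2 = 0
  (v - 6) = 4 / -2 = -2
  v = 6 + (-2) = 4

Answer: 4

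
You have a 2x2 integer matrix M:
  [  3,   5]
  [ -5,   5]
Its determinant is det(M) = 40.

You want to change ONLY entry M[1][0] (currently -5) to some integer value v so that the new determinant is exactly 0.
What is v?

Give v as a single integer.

det is linear in entry M[1][0]: det = old_det + (v - -5) * C_10
Cofactor C_10 = -5
Want det = 0: 40 + (v - -5) * -5 = 0
  (v - -5) = -40 / -5 = 8
  v = -5 + (8) = 3

Answer: 3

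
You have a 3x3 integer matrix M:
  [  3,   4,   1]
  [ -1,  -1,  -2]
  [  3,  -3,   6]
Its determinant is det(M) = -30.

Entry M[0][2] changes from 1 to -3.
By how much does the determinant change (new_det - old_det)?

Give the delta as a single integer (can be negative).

Cofactor C_02 = 6
Entry delta = -3 - 1 = -4
Det delta = entry_delta * cofactor = -4 * 6 = -24

Answer: -24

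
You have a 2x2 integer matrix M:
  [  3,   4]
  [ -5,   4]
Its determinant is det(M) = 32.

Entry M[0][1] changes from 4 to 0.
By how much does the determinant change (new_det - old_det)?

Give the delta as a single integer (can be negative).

Cofactor C_01 = 5
Entry delta = 0 - 4 = -4
Det delta = entry_delta * cofactor = -4 * 5 = -20

Answer: -20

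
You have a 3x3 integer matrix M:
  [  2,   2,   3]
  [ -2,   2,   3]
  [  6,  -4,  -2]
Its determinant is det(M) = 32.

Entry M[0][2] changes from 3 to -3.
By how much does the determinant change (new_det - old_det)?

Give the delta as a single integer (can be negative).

Cofactor C_02 = -4
Entry delta = -3 - 3 = -6
Det delta = entry_delta * cofactor = -6 * -4 = 24

Answer: 24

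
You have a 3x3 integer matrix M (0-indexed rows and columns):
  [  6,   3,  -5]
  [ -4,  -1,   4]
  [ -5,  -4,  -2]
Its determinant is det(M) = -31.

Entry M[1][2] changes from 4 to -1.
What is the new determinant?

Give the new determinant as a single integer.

det is linear in row 1: changing M[1][2] by delta changes det by delta * cofactor(1,2).
Cofactor C_12 = (-1)^(1+2) * minor(1,2) = 9
Entry delta = -1 - 4 = -5
Det delta = -5 * 9 = -45
New det = -31 + -45 = -76

Answer: -76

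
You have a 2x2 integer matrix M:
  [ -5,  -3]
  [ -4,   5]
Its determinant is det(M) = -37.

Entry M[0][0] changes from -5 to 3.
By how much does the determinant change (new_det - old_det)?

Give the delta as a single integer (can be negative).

Cofactor C_00 = 5
Entry delta = 3 - -5 = 8
Det delta = entry_delta * cofactor = 8 * 5 = 40

Answer: 40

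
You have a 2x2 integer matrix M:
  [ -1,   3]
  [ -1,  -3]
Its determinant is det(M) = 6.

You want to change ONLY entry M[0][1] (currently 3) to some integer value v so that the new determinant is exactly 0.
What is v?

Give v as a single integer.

Answer: -3

Derivation:
det is linear in entry M[0][1]: det = old_det + (v - 3) * C_01
Cofactor C_01 = 1
Want det = 0: 6 + (v - 3) * 1 = 0
  (v - 3) = -6 / 1 = -6
  v = 3 + (-6) = -3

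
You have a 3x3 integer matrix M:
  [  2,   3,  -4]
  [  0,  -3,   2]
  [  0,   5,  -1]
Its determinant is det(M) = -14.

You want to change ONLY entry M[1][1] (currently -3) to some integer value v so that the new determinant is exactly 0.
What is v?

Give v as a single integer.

Answer: -10

Derivation:
det is linear in entry M[1][1]: det = old_det + (v - -3) * C_11
Cofactor C_11 = -2
Want det = 0: -14 + (v - -3) * -2 = 0
  (v - -3) = 14 / -2 = -7
  v = -3 + (-7) = -10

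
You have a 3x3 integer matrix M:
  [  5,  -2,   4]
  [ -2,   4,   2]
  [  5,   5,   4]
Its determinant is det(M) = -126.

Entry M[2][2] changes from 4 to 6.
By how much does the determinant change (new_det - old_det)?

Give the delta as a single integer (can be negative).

Cofactor C_22 = 16
Entry delta = 6 - 4 = 2
Det delta = entry_delta * cofactor = 2 * 16 = 32

Answer: 32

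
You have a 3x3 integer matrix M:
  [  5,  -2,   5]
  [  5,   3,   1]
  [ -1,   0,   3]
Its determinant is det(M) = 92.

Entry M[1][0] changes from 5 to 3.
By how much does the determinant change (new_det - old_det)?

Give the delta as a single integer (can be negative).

Cofactor C_10 = 6
Entry delta = 3 - 5 = -2
Det delta = entry_delta * cofactor = -2 * 6 = -12

Answer: -12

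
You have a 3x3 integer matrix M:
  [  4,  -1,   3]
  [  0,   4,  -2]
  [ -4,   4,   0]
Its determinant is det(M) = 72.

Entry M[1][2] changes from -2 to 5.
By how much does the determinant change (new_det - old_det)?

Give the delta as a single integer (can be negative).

Cofactor C_12 = -12
Entry delta = 5 - -2 = 7
Det delta = entry_delta * cofactor = 7 * -12 = -84

Answer: -84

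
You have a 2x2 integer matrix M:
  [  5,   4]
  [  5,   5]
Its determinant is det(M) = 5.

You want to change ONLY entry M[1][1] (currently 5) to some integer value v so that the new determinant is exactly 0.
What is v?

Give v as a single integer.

det is linear in entry M[1][1]: det = old_det + (v - 5) * C_11
Cofactor C_11 = 5
Want det = 0: 5 + (v - 5) * 5 = 0
  (v - 5) = -5 / 5 = -1
  v = 5 + (-1) = 4

Answer: 4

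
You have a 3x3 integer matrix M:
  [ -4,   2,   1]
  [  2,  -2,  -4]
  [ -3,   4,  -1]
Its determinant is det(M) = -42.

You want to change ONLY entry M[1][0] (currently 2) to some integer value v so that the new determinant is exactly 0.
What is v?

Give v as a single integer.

Answer: 9

Derivation:
det is linear in entry M[1][0]: det = old_det + (v - 2) * C_10
Cofactor C_10 = 6
Want det = 0: -42 + (v - 2) * 6 = 0
  (v - 2) = 42 / 6 = 7
  v = 2 + (7) = 9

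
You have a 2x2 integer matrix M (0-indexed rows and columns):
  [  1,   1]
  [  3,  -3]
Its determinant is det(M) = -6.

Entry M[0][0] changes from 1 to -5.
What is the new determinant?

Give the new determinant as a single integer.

Answer: 12

Derivation:
det is linear in row 0: changing M[0][0] by delta changes det by delta * cofactor(0,0).
Cofactor C_00 = (-1)^(0+0) * minor(0,0) = -3
Entry delta = -5 - 1 = -6
Det delta = -6 * -3 = 18
New det = -6 + 18 = 12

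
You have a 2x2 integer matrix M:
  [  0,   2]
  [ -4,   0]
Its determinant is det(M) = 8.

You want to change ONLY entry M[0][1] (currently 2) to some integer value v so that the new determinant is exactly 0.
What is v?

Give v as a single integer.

det is linear in entry M[0][1]: det = old_det + (v - 2) * C_01
Cofactor C_01 = 4
Want det = 0: 8 + (v - 2) * 4 = 0
  (v - 2) = -8 / 4 = -2
  v = 2 + (-2) = 0

Answer: 0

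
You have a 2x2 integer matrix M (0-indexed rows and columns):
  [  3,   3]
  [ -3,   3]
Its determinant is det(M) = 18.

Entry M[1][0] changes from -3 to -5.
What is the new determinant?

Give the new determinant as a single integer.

det is linear in row 1: changing M[1][0] by delta changes det by delta * cofactor(1,0).
Cofactor C_10 = (-1)^(1+0) * minor(1,0) = -3
Entry delta = -5 - -3 = -2
Det delta = -2 * -3 = 6
New det = 18 + 6 = 24

Answer: 24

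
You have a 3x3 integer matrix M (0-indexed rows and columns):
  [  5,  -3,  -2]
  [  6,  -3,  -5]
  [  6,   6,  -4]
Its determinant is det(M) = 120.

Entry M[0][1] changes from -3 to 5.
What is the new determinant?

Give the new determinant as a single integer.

det is linear in row 0: changing M[0][1] by delta changes det by delta * cofactor(0,1).
Cofactor C_01 = (-1)^(0+1) * minor(0,1) = -6
Entry delta = 5 - -3 = 8
Det delta = 8 * -6 = -48
New det = 120 + -48 = 72

Answer: 72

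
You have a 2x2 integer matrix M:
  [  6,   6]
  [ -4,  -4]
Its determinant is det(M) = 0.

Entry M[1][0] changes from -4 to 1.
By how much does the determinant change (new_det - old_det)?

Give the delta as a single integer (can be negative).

Cofactor C_10 = -6
Entry delta = 1 - -4 = 5
Det delta = entry_delta * cofactor = 5 * -6 = -30

Answer: -30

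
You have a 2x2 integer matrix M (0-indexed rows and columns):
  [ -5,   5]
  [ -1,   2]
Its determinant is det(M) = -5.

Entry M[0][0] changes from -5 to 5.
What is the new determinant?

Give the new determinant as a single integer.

Answer: 15

Derivation:
det is linear in row 0: changing M[0][0] by delta changes det by delta * cofactor(0,0).
Cofactor C_00 = (-1)^(0+0) * minor(0,0) = 2
Entry delta = 5 - -5 = 10
Det delta = 10 * 2 = 20
New det = -5 + 20 = 15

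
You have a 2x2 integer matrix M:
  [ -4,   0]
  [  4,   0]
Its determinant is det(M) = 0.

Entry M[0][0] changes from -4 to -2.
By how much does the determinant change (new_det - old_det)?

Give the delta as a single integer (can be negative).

Answer: 0

Derivation:
Cofactor C_00 = 0
Entry delta = -2 - -4 = 2
Det delta = entry_delta * cofactor = 2 * 0 = 0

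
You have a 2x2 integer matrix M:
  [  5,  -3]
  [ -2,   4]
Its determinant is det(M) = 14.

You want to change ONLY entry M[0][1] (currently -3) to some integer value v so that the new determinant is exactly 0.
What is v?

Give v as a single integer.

det is linear in entry M[0][1]: det = old_det + (v - -3) * C_01
Cofactor C_01 = 2
Want det = 0: 14 + (v - -3) * 2 = 0
  (v - -3) = -14 / 2 = -7
  v = -3 + (-7) = -10

Answer: -10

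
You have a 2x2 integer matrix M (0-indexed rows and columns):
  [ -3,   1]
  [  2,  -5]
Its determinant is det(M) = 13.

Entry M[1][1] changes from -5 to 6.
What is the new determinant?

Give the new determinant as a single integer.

det is linear in row 1: changing M[1][1] by delta changes det by delta * cofactor(1,1).
Cofactor C_11 = (-1)^(1+1) * minor(1,1) = -3
Entry delta = 6 - -5 = 11
Det delta = 11 * -3 = -33
New det = 13 + -33 = -20

Answer: -20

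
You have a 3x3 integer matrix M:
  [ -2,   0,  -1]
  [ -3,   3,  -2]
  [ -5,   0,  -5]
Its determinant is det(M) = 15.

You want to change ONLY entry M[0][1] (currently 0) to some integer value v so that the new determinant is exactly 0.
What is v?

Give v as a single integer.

Answer: 3

Derivation:
det is linear in entry M[0][1]: det = old_det + (v - 0) * C_01
Cofactor C_01 = -5
Want det = 0: 15 + (v - 0) * -5 = 0
  (v - 0) = -15 / -5 = 3
  v = 0 + (3) = 3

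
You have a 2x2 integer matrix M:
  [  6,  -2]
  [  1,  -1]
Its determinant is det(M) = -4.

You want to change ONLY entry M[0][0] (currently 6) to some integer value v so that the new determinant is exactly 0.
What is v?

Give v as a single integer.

Answer: 2

Derivation:
det is linear in entry M[0][0]: det = old_det + (v - 6) * C_00
Cofactor C_00 = -1
Want det = 0: -4 + (v - 6) * -1 = 0
  (v - 6) = 4 / -1 = -4
  v = 6 + (-4) = 2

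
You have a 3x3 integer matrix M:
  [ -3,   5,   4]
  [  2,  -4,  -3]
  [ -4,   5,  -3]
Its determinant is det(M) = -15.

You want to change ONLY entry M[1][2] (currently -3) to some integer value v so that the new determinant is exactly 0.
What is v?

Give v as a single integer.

Answer: -6

Derivation:
det is linear in entry M[1][2]: det = old_det + (v - -3) * C_12
Cofactor C_12 = -5
Want det = 0: -15 + (v - -3) * -5 = 0
  (v - -3) = 15 / -5 = -3
  v = -3 + (-3) = -6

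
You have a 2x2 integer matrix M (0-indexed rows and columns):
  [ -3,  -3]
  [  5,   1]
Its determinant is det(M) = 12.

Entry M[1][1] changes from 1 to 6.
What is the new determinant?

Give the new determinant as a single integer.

Answer: -3

Derivation:
det is linear in row 1: changing M[1][1] by delta changes det by delta * cofactor(1,1).
Cofactor C_11 = (-1)^(1+1) * minor(1,1) = -3
Entry delta = 6 - 1 = 5
Det delta = 5 * -3 = -15
New det = 12 + -15 = -3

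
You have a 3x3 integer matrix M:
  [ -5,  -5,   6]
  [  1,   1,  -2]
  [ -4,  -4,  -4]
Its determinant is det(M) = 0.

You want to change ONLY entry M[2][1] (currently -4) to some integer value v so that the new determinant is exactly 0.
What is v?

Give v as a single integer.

det is linear in entry M[2][1]: det = old_det + (v - -4) * C_21
Cofactor C_21 = -4
Want det = 0: 0 + (v - -4) * -4 = 0
  (v - -4) = 0 / -4 = 0
  v = -4 + (0) = -4

Answer: -4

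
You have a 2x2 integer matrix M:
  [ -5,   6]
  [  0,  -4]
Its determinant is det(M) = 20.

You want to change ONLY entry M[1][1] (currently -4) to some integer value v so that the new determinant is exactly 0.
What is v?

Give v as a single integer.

det is linear in entry M[1][1]: det = old_det + (v - -4) * C_11
Cofactor C_11 = -5
Want det = 0: 20 + (v - -4) * -5 = 0
  (v - -4) = -20 / -5 = 4
  v = -4 + (4) = 0

Answer: 0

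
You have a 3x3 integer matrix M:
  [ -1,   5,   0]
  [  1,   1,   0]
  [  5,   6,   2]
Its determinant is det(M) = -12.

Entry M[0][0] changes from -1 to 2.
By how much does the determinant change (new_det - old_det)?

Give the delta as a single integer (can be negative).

Answer: 6

Derivation:
Cofactor C_00 = 2
Entry delta = 2 - -1 = 3
Det delta = entry_delta * cofactor = 3 * 2 = 6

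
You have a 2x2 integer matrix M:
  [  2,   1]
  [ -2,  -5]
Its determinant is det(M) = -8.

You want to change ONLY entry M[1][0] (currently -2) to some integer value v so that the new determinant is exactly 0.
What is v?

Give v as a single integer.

Answer: -10

Derivation:
det is linear in entry M[1][0]: det = old_det + (v - -2) * C_10
Cofactor C_10 = -1
Want det = 0: -8 + (v - -2) * -1 = 0
  (v - -2) = 8 / -1 = -8
  v = -2 + (-8) = -10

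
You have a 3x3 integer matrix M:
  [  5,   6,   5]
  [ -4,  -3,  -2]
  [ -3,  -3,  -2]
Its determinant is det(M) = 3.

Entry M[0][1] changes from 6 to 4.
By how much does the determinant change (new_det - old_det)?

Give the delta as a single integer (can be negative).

Cofactor C_01 = -2
Entry delta = 4 - 6 = -2
Det delta = entry_delta * cofactor = -2 * -2 = 4

Answer: 4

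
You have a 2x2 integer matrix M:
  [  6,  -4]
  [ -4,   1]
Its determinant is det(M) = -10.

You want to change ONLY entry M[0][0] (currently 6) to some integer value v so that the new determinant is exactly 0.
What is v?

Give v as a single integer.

Answer: 16

Derivation:
det is linear in entry M[0][0]: det = old_det + (v - 6) * C_00
Cofactor C_00 = 1
Want det = 0: -10 + (v - 6) * 1 = 0
  (v - 6) = 10 / 1 = 10
  v = 6 + (10) = 16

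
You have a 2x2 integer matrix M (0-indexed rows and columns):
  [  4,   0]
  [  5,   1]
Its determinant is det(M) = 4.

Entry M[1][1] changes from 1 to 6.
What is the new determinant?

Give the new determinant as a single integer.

Answer: 24

Derivation:
det is linear in row 1: changing M[1][1] by delta changes det by delta * cofactor(1,1).
Cofactor C_11 = (-1)^(1+1) * minor(1,1) = 4
Entry delta = 6 - 1 = 5
Det delta = 5 * 4 = 20
New det = 4 + 20 = 24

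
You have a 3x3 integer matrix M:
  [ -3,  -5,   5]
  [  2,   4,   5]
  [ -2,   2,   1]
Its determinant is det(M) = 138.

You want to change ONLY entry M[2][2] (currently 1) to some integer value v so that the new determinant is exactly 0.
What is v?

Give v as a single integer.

det is linear in entry M[2][2]: det = old_det + (v - 1) * C_22
Cofactor C_22 = -2
Want det = 0: 138 + (v - 1) * -2 = 0
  (v - 1) = -138 / -2 = 69
  v = 1 + (69) = 70

Answer: 70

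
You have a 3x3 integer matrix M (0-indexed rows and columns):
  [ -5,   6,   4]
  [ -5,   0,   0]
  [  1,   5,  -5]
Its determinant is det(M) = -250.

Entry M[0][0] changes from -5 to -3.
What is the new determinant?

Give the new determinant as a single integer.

det is linear in row 0: changing M[0][0] by delta changes det by delta * cofactor(0,0).
Cofactor C_00 = (-1)^(0+0) * minor(0,0) = 0
Entry delta = -3 - -5 = 2
Det delta = 2 * 0 = 0
New det = -250 + 0 = -250

Answer: -250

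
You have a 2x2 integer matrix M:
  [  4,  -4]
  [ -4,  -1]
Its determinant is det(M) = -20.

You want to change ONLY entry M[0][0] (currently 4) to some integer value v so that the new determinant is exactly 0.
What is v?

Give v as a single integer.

Answer: -16

Derivation:
det is linear in entry M[0][0]: det = old_det + (v - 4) * C_00
Cofactor C_00 = -1
Want det = 0: -20 + (v - 4) * -1 = 0
  (v - 4) = 20 / -1 = -20
  v = 4 + (-20) = -16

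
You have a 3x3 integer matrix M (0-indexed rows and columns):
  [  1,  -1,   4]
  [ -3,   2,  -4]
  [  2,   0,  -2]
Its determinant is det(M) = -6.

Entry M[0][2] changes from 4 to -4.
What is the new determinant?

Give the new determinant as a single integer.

det is linear in row 0: changing M[0][2] by delta changes det by delta * cofactor(0,2).
Cofactor C_02 = (-1)^(0+2) * minor(0,2) = -4
Entry delta = -4 - 4 = -8
Det delta = -8 * -4 = 32
New det = -6 + 32 = 26

Answer: 26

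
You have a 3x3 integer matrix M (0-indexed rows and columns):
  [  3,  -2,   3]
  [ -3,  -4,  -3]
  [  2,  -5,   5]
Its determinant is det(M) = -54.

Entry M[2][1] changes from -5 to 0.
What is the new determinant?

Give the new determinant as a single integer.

det is linear in row 2: changing M[2][1] by delta changes det by delta * cofactor(2,1).
Cofactor C_21 = (-1)^(2+1) * minor(2,1) = 0
Entry delta = 0 - -5 = 5
Det delta = 5 * 0 = 0
New det = -54 + 0 = -54

Answer: -54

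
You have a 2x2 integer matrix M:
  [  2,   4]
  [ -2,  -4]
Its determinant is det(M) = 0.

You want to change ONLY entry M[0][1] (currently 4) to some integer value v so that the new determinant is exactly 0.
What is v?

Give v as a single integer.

Answer: 4

Derivation:
det is linear in entry M[0][1]: det = old_det + (v - 4) * C_01
Cofactor C_01 = 2
Want det = 0: 0 + (v - 4) * 2 = 0
  (v - 4) = 0 / 2 = 0
  v = 4 + (0) = 4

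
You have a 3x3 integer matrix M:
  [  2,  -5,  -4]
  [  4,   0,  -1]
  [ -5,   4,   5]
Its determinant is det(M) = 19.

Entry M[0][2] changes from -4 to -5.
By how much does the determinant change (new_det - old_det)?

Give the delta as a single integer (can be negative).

Cofactor C_02 = 16
Entry delta = -5 - -4 = -1
Det delta = entry_delta * cofactor = -1 * 16 = -16

Answer: -16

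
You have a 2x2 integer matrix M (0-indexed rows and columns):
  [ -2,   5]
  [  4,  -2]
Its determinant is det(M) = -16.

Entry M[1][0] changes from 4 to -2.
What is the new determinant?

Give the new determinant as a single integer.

det is linear in row 1: changing M[1][0] by delta changes det by delta * cofactor(1,0).
Cofactor C_10 = (-1)^(1+0) * minor(1,0) = -5
Entry delta = -2 - 4 = -6
Det delta = -6 * -5 = 30
New det = -16 + 30 = 14

Answer: 14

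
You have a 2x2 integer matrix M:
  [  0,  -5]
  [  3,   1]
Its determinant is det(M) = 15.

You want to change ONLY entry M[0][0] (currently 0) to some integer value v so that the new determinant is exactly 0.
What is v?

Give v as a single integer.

det is linear in entry M[0][0]: det = old_det + (v - 0) * C_00
Cofactor C_00 = 1
Want det = 0: 15 + (v - 0) * 1 = 0
  (v - 0) = -15 / 1 = -15
  v = 0 + (-15) = -15

Answer: -15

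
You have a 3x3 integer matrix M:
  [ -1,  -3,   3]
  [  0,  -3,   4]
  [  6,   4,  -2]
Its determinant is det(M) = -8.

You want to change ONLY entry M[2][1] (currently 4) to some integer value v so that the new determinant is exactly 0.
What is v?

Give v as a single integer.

det is linear in entry M[2][1]: det = old_det + (v - 4) * C_21
Cofactor C_21 = 4
Want det = 0: -8 + (v - 4) * 4 = 0
  (v - 4) = 8 / 4 = 2
  v = 4 + (2) = 6

Answer: 6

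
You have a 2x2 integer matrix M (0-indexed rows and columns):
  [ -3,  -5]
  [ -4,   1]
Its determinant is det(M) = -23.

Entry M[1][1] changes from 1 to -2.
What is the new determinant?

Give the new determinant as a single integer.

det is linear in row 1: changing M[1][1] by delta changes det by delta * cofactor(1,1).
Cofactor C_11 = (-1)^(1+1) * minor(1,1) = -3
Entry delta = -2 - 1 = -3
Det delta = -3 * -3 = 9
New det = -23 + 9 = -14

Answer: -14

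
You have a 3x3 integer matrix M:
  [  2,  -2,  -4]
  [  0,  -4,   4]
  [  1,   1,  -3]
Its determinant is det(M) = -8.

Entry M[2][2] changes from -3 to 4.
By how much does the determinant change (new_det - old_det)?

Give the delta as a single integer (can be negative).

Cofactor C_22 = -8
Entry delta = 4 - -3 = 7
Det delta = entry_delta * cofactor = 7 * -8 = -56

Answer: -56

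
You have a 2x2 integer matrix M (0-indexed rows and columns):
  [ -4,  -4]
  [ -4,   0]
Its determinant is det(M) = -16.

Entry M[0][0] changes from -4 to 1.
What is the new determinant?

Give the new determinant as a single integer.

det is linear in row 0: changing M[0][0] by delta changes det by delta * cofactor(0,0).
Cofactor C_00 = (-1)^(0+0) * minor(0,0) = 0
Entry delta = 1 - -4 = 5
Det delta = 5 * 0 = 0
New det = -16 + 0 = -16

Answer: -16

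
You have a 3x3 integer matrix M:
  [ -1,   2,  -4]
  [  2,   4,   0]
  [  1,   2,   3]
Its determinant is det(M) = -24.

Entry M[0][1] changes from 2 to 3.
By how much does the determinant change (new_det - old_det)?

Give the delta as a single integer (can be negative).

Answer: -6

Derivation:
Cofactor C_01 = -6
Entry delta = 3 - 2 = 1
Det delta = entry_delta * cofactor = 1 * -6 = -6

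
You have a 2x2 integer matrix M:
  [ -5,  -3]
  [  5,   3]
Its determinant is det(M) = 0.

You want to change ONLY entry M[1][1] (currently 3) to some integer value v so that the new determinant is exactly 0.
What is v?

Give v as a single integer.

det is linear in entry M[1][1]: det = old_det + (v - 3) * C_11
Cofactor C_11 = -5
Want det = 0: 0 + (v - 3) * -5 = 0
  (v - 3) = 0 / -5 = 0
  v = 3 + (0) = 3

Answer: 3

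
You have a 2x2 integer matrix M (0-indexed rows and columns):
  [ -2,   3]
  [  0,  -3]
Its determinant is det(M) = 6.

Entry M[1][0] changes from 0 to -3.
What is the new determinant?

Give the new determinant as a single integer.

Answer: 15

Derivation:
det is linear in row 1: changing M[1][0] by delta changes det by delta * cofactor(1,0).
Cofactor C_10 = (-1)^(1+0) * minor(1,0) = -3
Entry delta = -3 - 0 = -3
Det delta = -3 * -3 = 9
New det = 6 + 9 = 15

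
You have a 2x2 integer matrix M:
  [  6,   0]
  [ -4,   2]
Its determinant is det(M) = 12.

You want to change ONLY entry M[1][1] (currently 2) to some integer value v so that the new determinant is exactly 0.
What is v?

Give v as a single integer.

det is linear in entry M[1][1]: det = old_det + (v - 2) * C_11
Cofactor C_11 = 6
Want det = 0: 12 + (v - 2) * 6 = 0
  (v - 2) = -12 / 6 = -2
  v = 2 + (-2) = 0

Answer: 0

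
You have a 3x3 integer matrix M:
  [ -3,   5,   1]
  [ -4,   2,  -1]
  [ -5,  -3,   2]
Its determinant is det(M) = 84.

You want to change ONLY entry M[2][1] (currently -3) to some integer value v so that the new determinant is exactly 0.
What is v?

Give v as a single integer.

det is linear in entry M[2][1]: det = old_det + (v - -3) * C_21
Cofactor C_21 = -7
Want det = 0: 84 + (v - -3) * -7 = 0
  (v - -3) = -84 / -7 = 12
  v = -3 + (12) = 9

Answer: 9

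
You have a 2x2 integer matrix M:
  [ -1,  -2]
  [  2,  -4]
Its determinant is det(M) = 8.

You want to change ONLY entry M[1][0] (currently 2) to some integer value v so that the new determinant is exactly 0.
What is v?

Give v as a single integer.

Answer: -2

Derivation:
det is linear in entry M[1][0]: det = old_det + (v - 2) * C_10
Cofactor C_10 = 2
Want det = 0: 8 + (v - 2) * 2 = 0
  (v - 2) = -8 / 2 = -4
  v = 2 + (-4) = -2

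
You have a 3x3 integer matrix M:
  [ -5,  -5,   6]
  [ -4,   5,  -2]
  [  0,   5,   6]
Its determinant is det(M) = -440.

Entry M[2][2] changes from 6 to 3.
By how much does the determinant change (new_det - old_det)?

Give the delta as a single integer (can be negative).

Answer: 135

Derivation:
Cofactor C_22 = -45
Entry delta = 3 - 6 = -3
Det delta = entry_delta * cofactor = -3 * -45 = 135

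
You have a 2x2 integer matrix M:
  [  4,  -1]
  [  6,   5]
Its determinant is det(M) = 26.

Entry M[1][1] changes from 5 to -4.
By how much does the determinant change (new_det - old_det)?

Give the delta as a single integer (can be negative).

Answer: -36

Derivation:
Cofactor C_11 = 4
Entry delta = -4 - 5 = -9
Det delta = entry_delta * cofactor = -9 * 4 = -36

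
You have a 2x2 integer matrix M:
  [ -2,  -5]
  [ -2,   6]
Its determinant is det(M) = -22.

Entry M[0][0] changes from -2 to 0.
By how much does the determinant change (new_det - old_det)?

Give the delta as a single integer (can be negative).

Answer: 12

Derivation:
Cofactor C_00 = 6
Entry delta = 0 - -2 = 2
Det delta = entry_delta * cofactor = 2 * 6 = 12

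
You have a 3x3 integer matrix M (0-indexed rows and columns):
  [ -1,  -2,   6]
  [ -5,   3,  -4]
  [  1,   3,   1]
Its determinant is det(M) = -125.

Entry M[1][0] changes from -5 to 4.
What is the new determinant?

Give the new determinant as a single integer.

Answer: 55

Derivation:
det is linear in row 1: changing M[1][0] by delta changes det by delta * cofactor(1,0).
Cofactor C_10 = (-1)^(1+0) * minor(1,0) = 20
Entry delta = 4 - -5 = 9
Det delta = 9 * 20 = 180
New det = -125 + 180 = 55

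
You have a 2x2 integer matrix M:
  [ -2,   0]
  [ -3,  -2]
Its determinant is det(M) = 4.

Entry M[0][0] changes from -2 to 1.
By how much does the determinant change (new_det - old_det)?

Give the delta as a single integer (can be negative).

Cofactor C_00 = -2
Entry delta = 1 - -2 = 3
Det delta = entry_delta * cofactor = 3 * -2 = -6

Answer: -6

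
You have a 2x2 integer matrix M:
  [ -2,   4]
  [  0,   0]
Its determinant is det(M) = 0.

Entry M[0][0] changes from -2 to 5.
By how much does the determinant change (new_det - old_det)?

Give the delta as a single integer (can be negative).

Cofactor C_00 = 0
Entry delta = 5 - -2 = 7
Det delta = entry_delta * cofactor = 7 * 0 = 0

Answer: 0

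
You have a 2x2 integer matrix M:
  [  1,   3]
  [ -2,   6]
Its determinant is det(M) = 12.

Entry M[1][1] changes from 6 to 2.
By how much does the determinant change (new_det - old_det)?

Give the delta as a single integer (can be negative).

Answer: -4

Derivation:
Cofactor C_11 = 1
Entry delta = 2 - 6 = -4
Det delta = entry_delta * cofactor = -4 * 1 = -4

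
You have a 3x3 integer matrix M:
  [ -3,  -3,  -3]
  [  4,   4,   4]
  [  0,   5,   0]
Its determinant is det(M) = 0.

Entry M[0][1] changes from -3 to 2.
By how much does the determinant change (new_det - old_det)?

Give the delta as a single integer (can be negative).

Answer: 0

Derivation:
Cofactor C_01 = 0
Entry delta = 2 - -3 = 5
Det delta = entry_delta * cofactor = 5 * 0 = 0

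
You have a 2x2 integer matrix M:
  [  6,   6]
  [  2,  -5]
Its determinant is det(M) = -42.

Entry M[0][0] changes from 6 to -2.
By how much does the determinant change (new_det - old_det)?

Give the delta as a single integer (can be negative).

Answer: 40

Derivation:
Cofactor C_00 = -5
Entry delta = -2 - 6 = -8
Det delta = entry_delta * cofactor = -8 * -5 = 40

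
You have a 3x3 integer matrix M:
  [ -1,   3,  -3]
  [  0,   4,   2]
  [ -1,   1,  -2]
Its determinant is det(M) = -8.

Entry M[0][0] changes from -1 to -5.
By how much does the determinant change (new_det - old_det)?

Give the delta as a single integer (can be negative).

Answer: 40

Derivation:
Cofactor C_00 = -10
Entry delta = -5 - -1 = -4
Det delta = entry_delta * cofactor = -4 * -10 = 40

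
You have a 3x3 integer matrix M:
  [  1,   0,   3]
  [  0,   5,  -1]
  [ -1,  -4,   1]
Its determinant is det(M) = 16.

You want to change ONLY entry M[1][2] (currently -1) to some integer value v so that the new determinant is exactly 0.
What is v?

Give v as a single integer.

Answer: -5

Derivation:
det is linear in entry M[1][2]: det = old_det + (v - -1) * C_12
Cofactor C_12 = 4
Want det = 0: 16 + (v - -1) * 4 = 0
  (v - -1) = -16 / 4 = -4
  v = -1 + (-4) = -5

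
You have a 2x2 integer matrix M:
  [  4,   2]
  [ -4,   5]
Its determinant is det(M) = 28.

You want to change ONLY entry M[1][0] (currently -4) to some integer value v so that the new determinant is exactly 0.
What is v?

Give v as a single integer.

det is linear in entry M[1][0]: det = old_det + (v - -4) * C_10
Cofactor C_10 = -2
Want det = 0: 28 + (v - -4) * -2 = 0
  (v - -4) = -28 / -2 = 14
  v = -4 + (14) = 10

Answer: 10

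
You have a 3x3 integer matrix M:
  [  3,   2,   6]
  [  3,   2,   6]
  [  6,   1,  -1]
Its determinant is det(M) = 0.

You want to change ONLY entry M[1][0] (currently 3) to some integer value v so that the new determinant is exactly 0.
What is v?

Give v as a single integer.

Answer: 3

Derivation:
det is linear in entry M[1][0]: det = old_det + (v - 3) * C_10
Cofactor C_10 = 8
Want det = 0: 0 + (v - 3) * 8 = 0
  (v - 3) = 0 / 8 = 0
  v = 3 + (0) = 3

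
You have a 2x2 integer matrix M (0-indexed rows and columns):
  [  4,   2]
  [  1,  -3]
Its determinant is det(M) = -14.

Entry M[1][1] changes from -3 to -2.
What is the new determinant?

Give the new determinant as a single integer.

Answer: -10

Derivation:
det is linear in row 1: changing M[1][1] by delta changes det by delta * cofactor(1,1).
Cofactor C_11 = (-1)^(1+1) * minor(1,1) = 4
Entry delta = -2 - -3 = 1
Det delta = 1 * 4 = 4
New det = -14 + 4 = -10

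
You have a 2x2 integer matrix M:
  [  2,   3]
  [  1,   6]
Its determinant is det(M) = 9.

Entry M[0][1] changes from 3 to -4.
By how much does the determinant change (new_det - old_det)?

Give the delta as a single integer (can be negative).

Cofactor C_01 = -1
Entry delta = -4 - 3 = -7
Det delta = entry_delta * cofactor = -7 * -1 = 7

Answer: 7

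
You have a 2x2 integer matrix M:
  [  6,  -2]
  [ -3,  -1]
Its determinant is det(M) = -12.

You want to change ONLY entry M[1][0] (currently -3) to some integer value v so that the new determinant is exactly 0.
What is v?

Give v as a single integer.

Answer: 3

Derivation:
det is linear in entry M[1][0]: det = old_det + (v - -3) * C_10
Cofactor C_10 = 2
Want det = 0: -12 + (v - -3) * 2 = 0
  (v - -3) = 12 / 2 = 6
  v = -3 + (6) = 3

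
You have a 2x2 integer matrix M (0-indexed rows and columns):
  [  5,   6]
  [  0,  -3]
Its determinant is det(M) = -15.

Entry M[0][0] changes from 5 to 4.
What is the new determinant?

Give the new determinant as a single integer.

Answer: -12

Derivation:
det is linear in row 0: changing M[0][0] by delta changes det by delta * cofactor(0,0).
Cofactor C_00 = (-1)^(0+0) * minor(0,0) = -3
Entry delta = 4 - 5 = -1
Det delta = -1 * -3 = 3
New det = -15 + 3 = -12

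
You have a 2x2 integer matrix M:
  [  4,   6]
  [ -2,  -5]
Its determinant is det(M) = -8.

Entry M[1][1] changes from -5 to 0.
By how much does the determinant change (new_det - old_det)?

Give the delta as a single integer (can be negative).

Answer: 20

Derivation:
Cofactor C_11 = 4
Entry delta = 0 - -5 = 5
Det delta = entry_delta * cofactor = 5 * 4 = 20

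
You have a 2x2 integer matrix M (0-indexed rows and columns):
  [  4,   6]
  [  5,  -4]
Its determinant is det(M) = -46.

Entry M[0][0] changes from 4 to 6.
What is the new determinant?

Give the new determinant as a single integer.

det is linear in row 0: changing M[0][0] by delta changes det by delta * cofactor(0,0).
Cofactor C_00 = (-1)^(0+0) * minor(0,0) = -4
Entry delta = 6 - 4 = 2
Det delta = 2 * -4 = -8
New det = -46 + -8 = -54

Answer: -54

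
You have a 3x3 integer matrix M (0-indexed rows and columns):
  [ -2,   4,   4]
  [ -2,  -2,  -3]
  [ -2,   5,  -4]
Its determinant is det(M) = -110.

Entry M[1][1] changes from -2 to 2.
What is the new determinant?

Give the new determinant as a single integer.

det is linear in row 1: changing M[1][1] by delta changes det by delta * cofactor(1,1).
Cofactor C_11 = (-1)^(1+1) * minor(1,1) = 16
Entry delta = 2 - -2 = 4
Det delta = 4 * 16 = 64
New det = -110 + 64 = -46

Answer: -46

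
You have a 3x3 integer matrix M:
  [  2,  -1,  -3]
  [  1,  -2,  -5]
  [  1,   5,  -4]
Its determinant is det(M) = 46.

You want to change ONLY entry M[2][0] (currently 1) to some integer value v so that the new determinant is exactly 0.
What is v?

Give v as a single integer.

det is linear in entry M[2][0]: det = old_det + (v - 1) * C_20
Cofactor C_20 = -1
Want det = 0: 46 + (v - 1) * -1 = 0
  (v - 1) = -46 / -1 = 46
  v = 1 + (46) = 47

Answer: 47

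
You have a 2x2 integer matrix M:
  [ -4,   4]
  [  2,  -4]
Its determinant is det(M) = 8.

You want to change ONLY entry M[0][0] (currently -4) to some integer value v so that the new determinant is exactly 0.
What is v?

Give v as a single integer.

det is linear in entry M[0][0]: det = old_det + (v - -4) * C_00
Cofactor C_00 = -4
Want det = 0: 8 + (v - -4) * -4 = 0
  (v - -4) = -8 / -4 = 2
  v = -4 + (2) = -2

Answer: -2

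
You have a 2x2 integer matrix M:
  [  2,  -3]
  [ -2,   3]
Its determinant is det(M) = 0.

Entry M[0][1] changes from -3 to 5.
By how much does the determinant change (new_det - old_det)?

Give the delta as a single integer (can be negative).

Answer: 16

Derivation:
Cofactor C_01 = 2
Entry delta = 5 - -3 = 8
Det delta = entry_delta * cofactor = 8 * 2 = 16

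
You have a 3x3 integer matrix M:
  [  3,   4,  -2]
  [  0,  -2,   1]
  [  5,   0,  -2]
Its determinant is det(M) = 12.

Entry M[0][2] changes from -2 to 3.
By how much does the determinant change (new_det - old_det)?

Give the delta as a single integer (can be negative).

Answer: 50

Derivation:
Cofactor C_02 = 10
Entry delta = 3 - -2 = 5
Det delta = entry_delta * cofactor = 5 * 10 = 50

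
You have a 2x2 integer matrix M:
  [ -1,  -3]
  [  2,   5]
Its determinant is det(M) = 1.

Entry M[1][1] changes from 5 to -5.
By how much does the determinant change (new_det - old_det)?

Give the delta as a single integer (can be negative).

Cofactor C_11 = -1
Entry delta = -5 - 5 = -10
Det delta = entry_delta * cofactor = -10 * -1 = 10

Answer: 10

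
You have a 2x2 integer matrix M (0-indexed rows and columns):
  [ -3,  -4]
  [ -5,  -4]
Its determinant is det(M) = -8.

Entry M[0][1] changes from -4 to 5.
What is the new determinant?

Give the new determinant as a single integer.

det is linear in row 0: changing M[0][1] by delta changes det by delta * cofactor(0,1).
Cofactor C_01 = (-1)^(0+1) * minor(0,1) = 5
Entry delta = 5 - -4 = 9
Det delta = 9 * 5 = 45
New det = -8 + 45 = 37

Answer: 37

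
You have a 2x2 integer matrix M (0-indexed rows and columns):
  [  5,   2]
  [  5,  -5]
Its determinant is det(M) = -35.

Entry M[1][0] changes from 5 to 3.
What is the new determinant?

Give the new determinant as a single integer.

Answer: -31

Derivation:
det is linear in row 1: changing M[1][0] by delta changes det by delta * cofactor(1,0).
Cofactor C_10 = (-1)^(1+0) * minor(1,0) = -2
Entry delta = 3 - 5 = -2
Det delta = -2 * -2 = 4
New det = -35 + 4 = -31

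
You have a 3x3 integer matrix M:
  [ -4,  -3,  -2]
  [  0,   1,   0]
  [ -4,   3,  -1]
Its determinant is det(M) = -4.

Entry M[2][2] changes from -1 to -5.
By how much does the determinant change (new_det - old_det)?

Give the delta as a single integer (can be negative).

Answer: 16

Derivation:
Cofactor C_22 = -4
Entry delta = -5 - -1 = -4
Det delta = entry_delta * cofactor = -4 * -4 = 16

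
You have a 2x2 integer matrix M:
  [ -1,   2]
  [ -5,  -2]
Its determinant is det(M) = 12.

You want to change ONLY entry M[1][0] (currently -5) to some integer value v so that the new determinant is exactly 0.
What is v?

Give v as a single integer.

det is linear in entry M[1][0]: det = old_det + (v - -5) * C_10
Cofactor C_10 = -2
Want det = 0: 12 + (v - -5) * -2 = 0
  (v - -5) = -12 / -2 = 6
  v = -5 + (6) = 1

Answer: 1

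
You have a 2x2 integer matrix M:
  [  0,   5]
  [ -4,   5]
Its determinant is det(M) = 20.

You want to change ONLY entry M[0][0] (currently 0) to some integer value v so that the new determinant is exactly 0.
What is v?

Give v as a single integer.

Answer: -4

Derivation:
det is linear in entry M[0][0]: det = old_det + (v - 0) * C_00
Cofactor C_00 = 5
Want det = 0: 20 + (v - 0) * 5 = 0
  (v - 0) = -20 / 5 = -4
  v = 0 + (-4) = -4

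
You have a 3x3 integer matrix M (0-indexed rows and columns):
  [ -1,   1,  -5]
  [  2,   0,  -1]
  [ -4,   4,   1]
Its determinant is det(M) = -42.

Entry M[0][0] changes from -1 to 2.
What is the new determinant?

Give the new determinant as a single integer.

Answer: -30

Derivation:
det is linear in row 0: changing M[0][0] by delta changes det by delta * cofactor(0,0).
Cofactor C_00 = (-1)^(0+0) * minor(0,0) = 4
Entry delta = 2 - -1 = 3
Det delta = 3 * 4 = 12
New det = -42 + 12 = -30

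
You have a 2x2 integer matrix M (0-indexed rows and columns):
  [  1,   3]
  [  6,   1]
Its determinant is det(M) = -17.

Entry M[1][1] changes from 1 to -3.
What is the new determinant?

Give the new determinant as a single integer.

Answer: -21

Derivation:
det is linear in row 1: changing M[1][1] by delta changes det by delta * cofactor(1,1).
Cofactor C_11 = (-1)^(1+1) * minor(1,1) = 1
Entry delta = -3 - 1 = -4
Det delta = -4 * 1 = -4
New det = -17 + -4 = -21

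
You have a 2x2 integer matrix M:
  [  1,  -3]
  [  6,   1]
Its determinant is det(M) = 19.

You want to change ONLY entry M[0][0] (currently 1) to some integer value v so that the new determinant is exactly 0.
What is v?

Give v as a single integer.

det is linear in entry M[0][0]: det = old_det + (v - 1) * C_00
Cofactor C_00 = 1
Want det = 0: 19 + (v - 1) * 1 = 0
  (v - 1) = -19 / 1 = -19
  v = 1 + (-19) = -18

Answer: -18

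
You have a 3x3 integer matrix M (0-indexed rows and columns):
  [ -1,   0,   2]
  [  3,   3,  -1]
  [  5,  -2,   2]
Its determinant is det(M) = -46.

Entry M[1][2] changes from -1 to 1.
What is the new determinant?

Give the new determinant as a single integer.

Answer: -50

Derivation:
det is linear in row 1: changing M[1][2] by delta changes det by delta * cofactor(1,2).
Cofactor C_12 = (-1)^(1+2) * minor(1,2) = -2
Entry delta = 1 - -1 = 2
Det delta = 2 * -2 = -4
New det = -46 + -4 = -50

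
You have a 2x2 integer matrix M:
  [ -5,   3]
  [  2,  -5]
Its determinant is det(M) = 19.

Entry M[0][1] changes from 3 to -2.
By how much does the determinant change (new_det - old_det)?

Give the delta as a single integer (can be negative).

Answer: 10

Derivation:
Cofactor C_01 = -2
Entry delta = -2 - 3 = -5
Det delta = entry_delta * cofactor = -5 * -2 = 10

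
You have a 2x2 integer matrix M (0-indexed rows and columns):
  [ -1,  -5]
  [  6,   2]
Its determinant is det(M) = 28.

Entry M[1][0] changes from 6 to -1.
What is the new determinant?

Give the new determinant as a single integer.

Answer: -7

Derivation:
det is linear in row 1: changing M[1][0] by delta changes det by delta * cofactor(1,0).
Cofactor C_10 = (-1)^(1+0) * minor(1,0) = 5
Entry delta = -1 - 6 = -7
Det delta = -7 * 5 = -35
New det = 28 + -35 = -7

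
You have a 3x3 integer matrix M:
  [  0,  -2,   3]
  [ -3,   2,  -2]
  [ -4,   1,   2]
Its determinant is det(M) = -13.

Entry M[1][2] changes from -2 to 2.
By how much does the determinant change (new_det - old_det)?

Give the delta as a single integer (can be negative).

Cofactor C_12 = 8
Entry delta = 2 - -2 = 4
Det delta = entry_delta * cofactor = 4 * 8 = 32

Answer: 32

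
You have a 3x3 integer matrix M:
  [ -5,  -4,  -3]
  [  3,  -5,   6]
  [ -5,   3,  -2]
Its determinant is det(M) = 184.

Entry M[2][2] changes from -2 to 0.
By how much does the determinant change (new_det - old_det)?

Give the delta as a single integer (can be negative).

Cofactor C_22 = 37
Entry delta = 0 - -2 = 2
Det delta = entry_delta * cofactor = 2 * 37 = 74

Answer: 74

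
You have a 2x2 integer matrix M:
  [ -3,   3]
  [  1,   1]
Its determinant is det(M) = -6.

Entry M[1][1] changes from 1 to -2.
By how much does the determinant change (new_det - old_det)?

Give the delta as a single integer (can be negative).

Answer: 9

Derivation:
Cofactor C_11 = -3
Entry delta = -2 - 1 = -3
Det delta = entry_delta * cofactor = -3 * -3 = 9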